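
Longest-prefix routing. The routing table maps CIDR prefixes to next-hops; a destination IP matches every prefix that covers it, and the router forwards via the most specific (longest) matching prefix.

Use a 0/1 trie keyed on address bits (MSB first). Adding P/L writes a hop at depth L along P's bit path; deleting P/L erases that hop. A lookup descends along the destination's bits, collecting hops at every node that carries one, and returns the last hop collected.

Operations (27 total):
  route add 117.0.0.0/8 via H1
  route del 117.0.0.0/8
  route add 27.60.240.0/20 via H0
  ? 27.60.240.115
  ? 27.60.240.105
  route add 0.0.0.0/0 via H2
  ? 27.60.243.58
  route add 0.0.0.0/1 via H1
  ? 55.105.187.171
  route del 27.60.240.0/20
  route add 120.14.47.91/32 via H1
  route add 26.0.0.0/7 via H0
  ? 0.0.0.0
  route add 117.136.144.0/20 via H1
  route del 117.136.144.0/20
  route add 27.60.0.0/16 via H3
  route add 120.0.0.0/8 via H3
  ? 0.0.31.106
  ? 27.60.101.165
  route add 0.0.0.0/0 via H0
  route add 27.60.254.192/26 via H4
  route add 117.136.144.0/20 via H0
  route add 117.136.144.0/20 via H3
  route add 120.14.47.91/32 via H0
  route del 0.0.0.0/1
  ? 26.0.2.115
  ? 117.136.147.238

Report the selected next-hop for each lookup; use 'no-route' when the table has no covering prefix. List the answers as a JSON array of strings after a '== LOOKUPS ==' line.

Apply in order:
  add 117.0.0.0/8 -> H1 at depth 8
  del 117.0.0.0/8 (clear depth 8)
  add 27.60.240.0/20 -> H0 at depth 20
  ? 27.60.240.115  path d0:-→d1:-→d2:-→d3:-→d4:-→d5:-→d6:-→d7:-→d8:-→d9:-→d10:-→d11:-→d12:-→d13:-→d14:-→d15:-→d16:-→d17:-→d18:-→d19:-→d20:H0  best=H0
  ? 27.60.240.105  path d0:-→d1:-→d2:-→d3:-→d4:-→d5:-→d6:-→d7:-→d8:-→d9:-→d10:-→d11:-→d12:-→d13:-→d14:-→d15:-→d16:-→d17:-→d18:-→d19:-→d20:H0  best=H0
  add 0.0.0.0/0 -> H2 at depth 0
  ? 27.60.243.58  path d0:H2→d1:-→d2:-→d3:-→d4:-→d5:-→d6:-→d7:-→d8:-→d9:-→d10:-→d11:-→d12:-→d13:-→d14:-→d15:-→d16:-→d17:-→d18:-→d19:-→d20:H0  best=H0
  add 0.0.0.0/1 -> H1 at depth 1
  ? 55.105.187.171  path d0:H2→d1:H1→d2:-  best=H1
  del 27.60.240.0/20 (clear depth 20)
  add 120.14.47.91/32 -> H1 at depth 32
  add 26.0.0.0/7 -> H0 at depth 7
  ? 0.0.0.0  path d0:H2→d1:H1→d2:-→d3:-  best=H1
  add 117.136.144.0/20 -> H1 at depth 20
  del 117.136.144.0/20 (clear depth 20)
  add 27.60.0.0/16 -> H3 at depth 16
  add 120.0.0.0/8 -> H3 at depth 8
  ? 0.0.31.106  path d0:H2→d1:H1→d2:-→d3:-  best=H1
  ? 27.60.101.165  path d0:H2→d1:H1→d2:-→d3:-→d4:-→d5:-→d6:-→d7:H0→d8:-→d9:-→d10:-→d11:-→d12:-→d13:-→d14:-→d15:-→d16:H3  best=H3
  add 0.0.0.0/0 -> H0 at depth 0
  add 27.60.254.192/26 -> H4 at depth 26
  add 117.136.144.0/20 -> H0 at depth 20
  add 117.136.144.0/20 -> H3 at depth 20
  add 120.14.47.91/32 -> H0 at depth 32
  del 0.0.0.0/1 (clear depth 1)
  ? 26.0.2.115  path d0:H0→d1:-→d2:-→d3:-→d4:-→d5:-→d6:-→d7:H0  best=H0
  ? 117.136.147.238  path d0:H0→d1:-→d2:-→d3:-→d4:-→d5:-→d6:-→d7:-→d8:-→d9:-→d10:-→d11:-→d12:-→d13:-→d14:-→d15:-→d16:-→d17:-→d18:-→d19:-→d20:H3  best=H3

== LOOKUPS ==
["H0","H0","H0","H1","H1","H1","H3","H0","H3"]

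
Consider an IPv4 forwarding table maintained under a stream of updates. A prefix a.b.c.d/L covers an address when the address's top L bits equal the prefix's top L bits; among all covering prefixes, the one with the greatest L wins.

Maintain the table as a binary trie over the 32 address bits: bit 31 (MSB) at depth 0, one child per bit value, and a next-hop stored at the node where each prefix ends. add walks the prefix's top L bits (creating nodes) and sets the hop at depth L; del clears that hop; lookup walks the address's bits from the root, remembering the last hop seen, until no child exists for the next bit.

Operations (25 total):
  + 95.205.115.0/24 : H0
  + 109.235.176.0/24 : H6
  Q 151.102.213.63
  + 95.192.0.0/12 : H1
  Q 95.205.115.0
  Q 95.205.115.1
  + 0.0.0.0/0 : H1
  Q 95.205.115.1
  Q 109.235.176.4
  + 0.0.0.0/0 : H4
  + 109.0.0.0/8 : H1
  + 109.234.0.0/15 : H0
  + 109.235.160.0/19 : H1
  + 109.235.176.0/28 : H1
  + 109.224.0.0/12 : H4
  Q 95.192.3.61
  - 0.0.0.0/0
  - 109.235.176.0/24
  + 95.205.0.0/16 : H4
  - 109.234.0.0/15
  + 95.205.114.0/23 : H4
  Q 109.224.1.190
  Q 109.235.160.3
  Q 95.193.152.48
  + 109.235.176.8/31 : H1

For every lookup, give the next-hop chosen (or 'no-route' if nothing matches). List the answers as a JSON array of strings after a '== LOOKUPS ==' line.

Trace:
  + 95.205.115.0/24 (H0) depth=24
  + 109.235.176.0/24 (H6) depth=24
  lookup 151.102.213.63: bits ε walk d0:- -> no-route
  + 95.192.0.0/12 (H1) depth=12
  lookup 95.205.115.0: bits 010111111100110101110011 walk d0:-→d1:-→d2:-→d3:-→d4:-→d5:-→d6:-→d7:-→d8:-→d9:-→d10:-→d11:-→d12:H1→d13:-→d14:-→d15:-→d16:-→d17:-→d18:-→d19:-→d20:-→d21:-→d22:-→d23:-→d24:H0 -> H0
  lookup 95.205.115.1: bits 010111111100110101110011 walk d0:-→d1:-→d2:-→d3:-→d4:-→d5:-→d6:-→d7:-→d8:-→d9:-→d10:-→d11:-→d12:H1→d13:-→d14:-→d15:-→d16:-→d17:-→d18:-→d19:-→d20:-→d21:-→d22:-→d23:-→d24:H0 -> H0
  + 0.0.0.0/0 (H1) depth=0
  lookup 95.205.115.1: bits 010111111100110101110011 walk d0:H1→d1:-→d2:-→d3:-→d4:-→d5:-→d6:-→d7:-→d8:-→d9:-→d10:-→d11:-→d12:H1→d13:-→d14:-→d15:-→d16:-→d17:-→d18:-→d19:-→d20:-→d21:-→d22:-→d23:-→d24:H0 -> H0
  lookup 109.235.176.4: bits 011011011110101110110000 walk d0:H1→d1:-→d2:-→d3:-→d4:-→d5:-→d6:-→d7:-→d8:-→d9:-→d10:-→d11:-→d12:-→d13:-→d14:-→d15:-→d16:-→d17:-→d18:-→d19:-→d20:-→d21:-→d22:-→d23:-→d24:H6 -> H6
  + 0.0.0.0/0 (H4) depth=0
  + 109.0.0.0/8 (H1) depth=8
  + 109.234.0.0/15 (H0) depth=15
  + 109.235.160.0/19 (H1) depth=19
  + 109.235.176.0/28 (H1) depth=28
  + 109.224.0.0/12 (H4) depth=12
  lookup 95.192.3.61: bits 010111111100 walk d0:H4→d1:-→d2:-→d3:-→d4:-→d5:-→d6:-→d7:-→d8:-→d9:-→d10:-→d11:-→d12:H1 -> H1
  - 0.0.0.0/0 clear@0
  - 109.235.176.0/24 clear@24
  + 95.205.0.0/16 (H4) depth=16
  - 109.234.0.0/15 clear@15
  + 95.205.114.0/23 (H4) depth=23
  lookup 109.224.1.190: bits 011011011110 walk d0:-→d1:-→d2:-→d3:-→d4:-→d5:-→d6:-→d7:-→d8:H1→d9:-→d10:-→d11:-→d12:H4 -> H4
  lookup 109.235.160.3: bits 0110110111101011101 walk d0:-→d1:-→d2:-→d3:-→d4:-→d5:-→d6:-→d7:-→d8:H1→d9:-→d10:-→d11:-→d12:H4→d13:-→d14:-→d15:-→d16:-→d17:-→d18:-→d19:H1 -> H1
  lookup 95.193.152.48: bits 010111111100 walk d0:-→d1:-→d2:-→d3:-→d4:-→d5:-→d6:-→d7:-→d8:-→d9:-→d10:-→d11:-→d12:H1 -> H1
  + 109.235.176.8/31 (H1) depth=31

== LOOKUPS ==
["no-route","H0","H0","H0","H6","H1","H4","H1","H1"]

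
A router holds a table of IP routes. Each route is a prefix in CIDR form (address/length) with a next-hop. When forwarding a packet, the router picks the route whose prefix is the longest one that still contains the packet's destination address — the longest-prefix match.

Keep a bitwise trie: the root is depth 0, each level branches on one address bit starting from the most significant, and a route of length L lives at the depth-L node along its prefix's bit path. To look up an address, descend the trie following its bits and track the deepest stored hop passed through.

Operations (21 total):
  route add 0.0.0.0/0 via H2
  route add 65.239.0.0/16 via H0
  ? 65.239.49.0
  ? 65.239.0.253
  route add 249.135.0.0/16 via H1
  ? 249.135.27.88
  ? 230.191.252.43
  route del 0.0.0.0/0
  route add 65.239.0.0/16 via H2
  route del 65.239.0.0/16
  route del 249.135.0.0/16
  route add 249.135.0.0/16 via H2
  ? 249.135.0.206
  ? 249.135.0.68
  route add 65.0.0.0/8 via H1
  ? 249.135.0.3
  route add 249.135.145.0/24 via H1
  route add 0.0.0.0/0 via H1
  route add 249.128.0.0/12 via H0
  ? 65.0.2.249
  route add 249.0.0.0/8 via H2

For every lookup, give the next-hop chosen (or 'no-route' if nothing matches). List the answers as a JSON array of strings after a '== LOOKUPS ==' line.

Process each operation:
  + 0.0.0.0/0 (H2) depth=0
  + 65.239.0.0/16 (H0) depth=16
  ? 65.239.49.0  path d0:H2→d1:-→d2:-→d3:-→d4:-→d5:-→d6:-→d7:-→d8:-→d9:-→d10:-→d11:-→d12:-→d13:-→d14:-→d15:-→d16:H0  best=H0
  ? 65.239.0.253  path d0:H2→d1:-→d2:-→d3:-→d4:-→d5:-→d6:-→d7:-→d8:-→d9:-→d10:-→d11:-→d12:-→d13:-→d14:-→d15:-→d16:H0  best=H0
  + 249.135.0.0/16 (H1) depth=16
  ? 249.135.27.88  path d0:H2→d1:-→d2:-→d3:-→d4:-→d5:-→d6:-→d7:-→d8:-→d9:-→d10:-→d11:-→d12:-→d13:-→d14:-→d15:-→d16:H1  best=H1
  ? 230.191.252.43  path d0:H2→d1:-→d2:-→d3:-  best=H2
  - 0.0.0.0/0 clear@0
  + 65.239.0.0/16 (H2) depth=16
  - 65.239.0.0/16 clear@16
  - 249.135.0.0/16 clear@16
  + 249.135.0.0/16 (H2) depth=16
  ? 249.135.0.206  path d0:-→d1:-→d2:-→d3:-→d4:-→d5:-→d6:-→d7:-→d8:-→d9:-→d10:-→d11:-→d12:-→d13:-→d14:-→d15:-→d16:H2  best=H2
  ? 249.135.0.68  path d0:-→d1:-→d2:-→d3:-→d4:-→d5:-→d6:-→d7:-→d8:-→d9:-→d10:-→d11:-→d12:-→d13:-→d14:-→d15:-→d16:H2  best=H2
  + 65.0.0.0/8 (H1) depth=8
  ? 249.135.0.3  path d0:-→d1:-→d2:-→d3:-→d4:-→d5:-→d6:-→d7:-→d8:-→d9:-→d10:-→d11:-→d12:-→d13:-→d14:-→d15:-→d16:H2  best=H2
  + 249.135.145.0/24 (H1) depth=24
  + 0.0.0.0/0 (H1) depth=0
  + 249.128.0.0/12 (H0) depth=12
  ? 65.0.2.249  path d0:H1→d1:-→d2:-→d3:-→d4:-→d5:-→d6:-→d7:-→d8:H1  best=H1
  + 249.0.0.0/8 (H2) depth=8

== LOOKUPS ==
["H0","H0","H1","H2","H2","H2","H2","H1"]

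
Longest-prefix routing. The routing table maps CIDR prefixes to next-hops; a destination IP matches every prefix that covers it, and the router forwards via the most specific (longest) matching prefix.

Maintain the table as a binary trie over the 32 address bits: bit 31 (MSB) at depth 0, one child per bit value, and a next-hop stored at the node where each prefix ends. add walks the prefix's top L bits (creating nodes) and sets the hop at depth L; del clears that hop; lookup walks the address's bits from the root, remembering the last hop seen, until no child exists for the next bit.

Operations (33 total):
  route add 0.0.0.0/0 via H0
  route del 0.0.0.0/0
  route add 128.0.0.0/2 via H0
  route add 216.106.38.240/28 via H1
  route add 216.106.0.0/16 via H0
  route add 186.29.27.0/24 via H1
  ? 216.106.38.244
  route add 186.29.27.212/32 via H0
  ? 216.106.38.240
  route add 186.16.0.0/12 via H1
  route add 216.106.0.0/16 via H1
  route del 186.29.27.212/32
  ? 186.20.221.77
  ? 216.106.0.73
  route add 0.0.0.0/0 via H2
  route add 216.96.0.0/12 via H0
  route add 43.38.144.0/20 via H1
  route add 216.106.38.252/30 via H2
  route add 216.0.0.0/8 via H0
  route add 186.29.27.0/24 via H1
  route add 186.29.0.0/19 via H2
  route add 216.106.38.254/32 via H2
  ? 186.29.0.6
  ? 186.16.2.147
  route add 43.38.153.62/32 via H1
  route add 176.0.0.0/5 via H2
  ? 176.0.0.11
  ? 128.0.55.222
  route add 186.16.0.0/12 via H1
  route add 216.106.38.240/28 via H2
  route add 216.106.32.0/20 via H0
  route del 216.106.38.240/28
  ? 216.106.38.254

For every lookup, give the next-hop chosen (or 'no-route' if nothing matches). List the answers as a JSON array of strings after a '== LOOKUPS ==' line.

Trace:
  + 0.0.0.0/0 (H0) depth=0
  del 0.0.0.0/0 (clear depth 0)
  + 128.0.0.0/2 (H0) depth=2
  + 216.106.38.240/28 (H1) depth=28
  + 216.106.0.0/16 (H0) depth=16
  + 186.29.27.0/24 (H1) depth=24
  lookup 216.106.38.244: bits 1101100001101010001001101111 walk d0:-→d1:-→d2:-→d3:-→d4:-→d5:-→d6:-→d7:-→d8:-→d9:-→d10:-→d11:-→d12:-→d13:-→d14:-→d15:-→d16:H0→d17:-→d18:-→d19:-→d20:-→d21:-→d22:-→d23:-→d24:-→d25:-→d26:-→d27:-→d28:H1 -> H1
  + 186.29.27.212/32 (H0) depth=32
  lookup 216.106.38.240: bits 1101100001101010001001101111 walk d0:-→d1:-→d2:-→d3:-→d4:-→d5:-→d6:-→d7:-→d8:-→d9:-→d10:-→d11:-→d12:-→d13:-→d14:-→d15:-→d16:H0→d17:-→d18:-→d19:-→d20:-→d21:-→d22:-→d23:-→d24:-→d25:-→d26:-→d27:-→d28:H1 -> H1
  + 186.16.0.0/12 (H1) depth=12
  + 216.106.0.0/16 (H1) depth=16
  del 186.29.27.212/32 (clear depth 32)
  lookup 186.20.221.77: bits 101110100001 walk d0:-→d1:-→d2:H0→d3:-→d4:-→d5:-→d6:-→d7:-→d8:-→d9:-→d10:-→d11:-→d12:H1 -> H1
  lookup 216.106.0.73: bits 110110000110101000 walk d0:-→d1:-→d2:-→d3:-→d4:-→d5:-→d6:-→d7:-→d8:-→d9:-→d10:-→d11:-→d12:-→d13:-→d14:-→d15:-→d16:H1→d17:-→d18:- -> H1
  + 0.0.0.0/0 (H2) depth=0
  + 216.96.0.0/12 (H0) depth=12
  + 43.38.144.0/20 (H1) depth=20
  + 216.106.38.252/30 (H2) depth=30
  + 216.0.0.0/8 (H0) depth=8
  + 186.29.27.0/24 (H1) depth=24
  + 186.29.0.0/19 (H2) depth=19
  + 216.106.38.254/32 (H2) depth=32
  lookup 186.29.0.6: bits 1011101000011101000 walk d0:H2→d1:-→d2:H0→d3:-→d4:-→d5:-→d6:-→d7:-→d8:-→d9:-→d10:-→d11:-→d12:H1→d13:-→d14:-→d15:-→d16:-→d17:-→d18:-→d19:H2 -> H2
  lookup 186.16.2.147: bits 101110100001 walk d0:H2→d1:-→d2:H0→d3:-→d4:-→d5:-→d6:-→d7:-→d8:-→d9:-→d10:-→d11:-→d12:H1 -> H1
  + 43.38.153.62/32 (H1) depth=32
  + 176.0.0.0/5 (H2) depth=5
  lookup 176.0.0.11: bits 10110 walk d0:H2→d1:-→d2:H0→d3:-→d4:-→d5:H2 -> H2
  lookup 128.0.55.222: bits 10 walk d0:H2→d1:-→d2:H0 -> H0
  + 186.16.0.0/12 (H1) depth=12
  + 216.106.38.240/28 (H2) depth=28
  + 216.106.32.0/20 (H0) depth=20
  del 216.106.38.240/28 (clear depth 28)
  lookup 216.106.38.254: bits 11011000011010100010011011111110 walk d0:H2→d1:-→d2:-→d3:-→d4:-→d5:-→d6:-→d7:-→d8:H0→d9:-→d10:-→d11:-→d12:H0→d13:-→d14:-→d15:-→d16:H1→d17:-→d18:-→d19:-→d20:H0→d21:-→d22:-→d23:-→d24:-→d25:-→d26:-→d27:-→d28:-→d29:-→d30:H2→d31:-→d32:H2 -> H2

== LOOKUPS ==
["H1","H1","H1","H1","H2","H1","H2","H0","H2"]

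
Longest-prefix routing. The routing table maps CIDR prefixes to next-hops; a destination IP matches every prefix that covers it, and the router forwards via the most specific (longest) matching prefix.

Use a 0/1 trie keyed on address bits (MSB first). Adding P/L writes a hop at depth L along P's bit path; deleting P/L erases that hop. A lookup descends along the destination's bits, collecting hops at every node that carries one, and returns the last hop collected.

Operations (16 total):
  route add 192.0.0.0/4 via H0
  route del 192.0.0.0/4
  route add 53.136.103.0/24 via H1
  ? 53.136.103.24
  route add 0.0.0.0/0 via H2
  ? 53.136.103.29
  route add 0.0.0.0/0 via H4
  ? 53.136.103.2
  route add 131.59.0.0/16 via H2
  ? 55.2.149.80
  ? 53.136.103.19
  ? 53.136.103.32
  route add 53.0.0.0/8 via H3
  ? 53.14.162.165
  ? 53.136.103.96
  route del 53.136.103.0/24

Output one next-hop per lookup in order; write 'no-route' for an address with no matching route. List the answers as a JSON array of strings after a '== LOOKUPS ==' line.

Trace:
  add 192.0.0.0/4 -> H0 at depth 4
  del 192.0.0.0/4 (clear depth 4)
  add 53.136.103.0/24 -> H1 at depth 24
  lookup 53.136.103.24: bits 001101011000100001100111 walk d0:-→d1:-→d2:-→d3:-→d4:-→d5:-→d6:-→d7:-→d8:-→d9:-→d10:-→d11:-→d12:-→d13:-→d14:-→d15:-→d16:-→d17:-→d18:-→d19:-→d20:-→d21:-→d22:-→d23:-→d24:H1 -> H1
  add 0.0.0.0/0 -> H2 at depth 0
  lookup 53.136.103.29: bits 001101011000100001100111 walk d0:H2→d1:-→d2:-→d3:-→d4:-→d5:-→d6:-→d7:-→d8:-→d9:-→d10:-→d11:-→d12:-→d13:-→d14:-→d15:-→d16:-→d17:-→d18:-→d19:-→d20:-→d21:-→d22:-→d23:-→d24:H1 -> H1
  add 0.0.0.0/0 -> H4 at depth 0
  lookup 53.136.103.2: bits 001101011000100001100111 walk d0:H4→d1:-→d2:-→d3:-→d4:-→d5:-→d6:-→d7:-→d8:-→d9:-→d10:-→d11:-→d12:-→d13:-→d14:-→d15:-→d16:-→d17:-→d18:-→d19:-→d20:-→d21:-→d22:-→d23:-→d24:H1 -> H1
  add 131.59.0.0/16 -> H2 at depth 16
  lookup 55.2.149.80: bits 001101 walk d0:H4→d1:-→d2:-→d3:-→d4:-→d5:-→d6:- -> H4
  lookup 53.136.103.19: bits 001101011000100001100111 walk d0:H4→d1:-→d2:-→d3:-→d4:-→d5:-→d6:-→d7:-→d8:-→d9:-→d10:-→d11:-→d12:-→d13:-→d14:-→d15:-→d16:-→d17:-→d18:-→d19:-→d20:-→d21:-→d22:-→d23:-→d24:H1 -> H1
  lookup 53.136.103.32: bits 001101011000100001100111 walk d0:H4→d1:-→d2:-→d3:-→d4:-→d5:-→d6:-→d7:-→d8:-→d9:-→d10:-→d11:-→d12:-→d13:-→d14:-→d15:-→d16:-→d17:-→d18:-→d19:-→d20:-→d21:-→d22:-→d23:-→d24:H1 -> H1
  add 53.0.0.0/8 -> H3 at depth 8
  lookup 53.14.162.165: bits 00110101 walk d0:H4→d1:-→d2:-→d3:-→d4:-→d5:-→d6:-→d7:-→d8:H3 -> H3
  lookup 53.136.103.96: bits 001101011000100001100111 walk d0:H4→d1:-→d2:-→d3:-→d4:-→d5:-→d6:-→d7:-→d8:H3→d9:-→d10:-→d11:-→d12:-→d13:-→d14:-→d15:-→d16:-→d17:-→d18:-→d19:-→d20:-→d21:-→d22:-→d23:-→d24:H1 -> H1
  del 53.136.103.0/24 (clear depth 24)

== LOOKUPS ==
["H1","H1","H1","H4","H1","H1","H3","H1"]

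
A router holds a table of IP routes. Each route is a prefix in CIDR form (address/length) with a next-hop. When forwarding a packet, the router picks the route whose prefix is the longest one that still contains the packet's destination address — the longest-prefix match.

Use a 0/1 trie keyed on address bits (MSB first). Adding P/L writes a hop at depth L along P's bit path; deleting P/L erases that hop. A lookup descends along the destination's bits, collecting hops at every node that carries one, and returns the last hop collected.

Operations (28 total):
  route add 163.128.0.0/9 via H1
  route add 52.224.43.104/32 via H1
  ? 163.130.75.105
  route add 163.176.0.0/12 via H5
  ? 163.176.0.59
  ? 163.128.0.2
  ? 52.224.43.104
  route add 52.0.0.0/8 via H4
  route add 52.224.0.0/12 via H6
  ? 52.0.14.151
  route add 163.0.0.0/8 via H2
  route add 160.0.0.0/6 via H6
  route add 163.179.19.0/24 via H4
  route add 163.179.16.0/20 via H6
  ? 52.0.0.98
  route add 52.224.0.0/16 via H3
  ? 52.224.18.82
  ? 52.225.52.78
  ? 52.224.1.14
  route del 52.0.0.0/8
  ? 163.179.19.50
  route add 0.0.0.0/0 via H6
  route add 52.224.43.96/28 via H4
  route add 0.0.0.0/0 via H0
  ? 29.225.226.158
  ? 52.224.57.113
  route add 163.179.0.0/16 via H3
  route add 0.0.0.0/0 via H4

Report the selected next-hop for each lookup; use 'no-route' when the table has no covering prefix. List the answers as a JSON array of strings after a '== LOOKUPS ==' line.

Process each operation:
  + 163.128.0.0/9 (H1) depth=9
  + 52.224.43.104/32 (H1) depth=32
  ? 163.130.75.105  path d0:-→d1:-→d2:-→d3:-→d4:-→d5:-→d6:-→d7:-→d8:-→d9:H1  best=H1
  + 163.176.0.0/12 (H5) depth=12
  ? 163.176.0.59  path d0:-→d1:-→d2:-→d3:-→d4:-→d5:-→d6:-→d7:-→d8:-→d9:H1→d10:-→d11:-→d12:H5  best=H5
  ? 163.128.0.2  path d0:-→d1:-→d2:-→d3:-→d4:-→d5:-→d6:-→d7:-→d8:-→d9:H1→d10:-  best=H1
  ? 52.224.43.104  path d0:-→d1:-→d2:-→d3:-→d4:-→d5:-→d6:-→d7:-→d8:-→d9:-→d10:-→d11:-→d12:-→d13:-→d14:-→d15:-→d16:-→d17:-→d18:-→d19:-→d20:-→d21:-→d22:-→d23:-→d24:-→d25:-→d26:-→d27:-→d28:-→d29:-→d30:-→d31:-→d32:H1  best=H1
  + 52.0.0.0/8 (H4) depth=8
  + 52.224.0.0/12 (H6) depth=12
  ? 52.0.14.151  path d0:-→d1:-→d2:-→d3:-→d4:-→d5:-→d6:-→d7:-→d8:H4  best=H4
  + 163.0.0.0/8 (H2) depth=8
  + 160.0.0.0/6 (H6) depth=6
  + 163.179.19.0/24 (H4) depth=24
  + 163.179.16.0/20 (H6) depth=20
  ? 52.0.0.98  path d0:-→d1:-→d2:-→d3:-→d4:-→d5:-→d6:-→d7:-→d8:H4  best=H4
  + 52.224.0.0/16 (H3) depth=16
  ? 52.224.18.82  path d0:-→d1:-→d2:-→d3:-→d4:-→d5:-→d6:-→d7:-→d8:H4→d9:-→d10:-→d11:-→d12:H6→d13:-→d14:-→d15:-→d16:H3→d17:-→d18:-  best=H3
  ? 52.225.52.78  path d0:-→d1:-→d2:-→d3:-→d4:-→d5:-→d6:-→d7:-→d8:H4→d9:-→d10:-→d11:-→d12:H6→d13:-→d14:-→d15:-  best=H6
  ? 52.224.1.14  path d0:-→d1:-→d2:-→d3:-→d4:-→d5:-→d6:-→d7:-→d8:H4→d9:-→d10:-→d11:-→d12:H6→d13:-→d14:-→d15:-→d16:H3→d17:-→d18:-  best=H3
  - 52.0.0.0/8 clear@8
  ? 163.179.19.50  path d0:-→d1:-→d2:-→d3:-→d4:-→d5:-→d6:H6→d7:-→d8:H2→d9:H1→d10:-→d11:-→d12:H5→d13:-→d14:-→d15:-→d16:-→d17:-→d18:-→d19:-→d20:H6→d21:-→d22:-→d23:-→d24:H4  best=H4
  + 0.0.0.0/0 (H6) depth=0
  + 52.224.43.96/28 (H4) depth=28
  + 0.0.0.0/0 (H0) depth=0
  ? 29.225.226.158  path d0:H0→d1:-→d2:-  best=H0
  ? 52.224.57.113  path d0:H0→d1:-→d2:-→d3:-→d4:-→d5:-→d6:-→d7:-→d8:-→d9:-→d10:-→d11:-→d12:H6→d13:-→d14:-→d15:-→d16:H3→d17:-→d18:-→d19:-  best=H3
  + 163.179.0.0/16 (H3) depth=16
  + 0.0.0.0/0 (H4) depth=0

== LOOKUPS ==
["H1","H5","H1","H1","H4","H4","H3","H6","H3","H4","H0","H3"]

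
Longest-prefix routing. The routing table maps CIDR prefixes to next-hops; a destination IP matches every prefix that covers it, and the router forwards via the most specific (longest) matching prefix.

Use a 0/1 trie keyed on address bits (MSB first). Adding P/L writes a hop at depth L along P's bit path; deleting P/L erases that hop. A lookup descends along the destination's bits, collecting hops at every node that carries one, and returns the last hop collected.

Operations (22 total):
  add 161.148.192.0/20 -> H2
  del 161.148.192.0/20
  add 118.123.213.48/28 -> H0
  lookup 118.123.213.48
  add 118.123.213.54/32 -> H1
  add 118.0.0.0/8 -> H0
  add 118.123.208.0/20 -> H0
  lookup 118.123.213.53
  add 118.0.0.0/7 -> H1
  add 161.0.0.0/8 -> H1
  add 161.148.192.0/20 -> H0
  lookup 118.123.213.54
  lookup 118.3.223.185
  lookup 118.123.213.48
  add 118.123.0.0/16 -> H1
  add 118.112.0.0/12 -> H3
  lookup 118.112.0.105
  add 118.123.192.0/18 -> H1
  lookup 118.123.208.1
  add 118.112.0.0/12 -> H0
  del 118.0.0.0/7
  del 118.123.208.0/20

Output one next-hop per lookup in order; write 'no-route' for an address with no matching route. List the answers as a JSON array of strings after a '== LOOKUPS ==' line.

Process each operation:
  add 161.148.192.0/20 -> H2 at depth 20
  del 161.148.192.0/20 (clear depth 20)
  add 118.123.213.48/28 -> H0 at depth 28
  Q 118.123.213.48: descend 0111011001111011110101010011 ; hops seen [H0] ; pick H0
  add 118.123.213.54/32 -> H1 at depth 32
  add 118.0.0.0/8 -> H0 at depth 8
  add 118.123.208.0/20 -> H0 at depth 20
  Q 118.123.213.53: descend 011101100111101111010101001101 ; hops seen [H0,H0,H0] ; pick H0
  add 118.0.0.0/7 -> H1 at depth 7
  add 161.0.0.0/8 -> H1 at depth 8
  add 161.148.192.0/20 -> H0 at depth 20
  Q 118.123.213.54: descend 01110110011110111101010100110110 ; hops seen [H1,H0,H0,H0,H1] ; pick H1
  Q 118.3.223.185: descend 011101100 ; hops seen [H1,H0] ; pick H0
  Q 118.123.213.48: descend 01110110011110111101010100110 ; hops seen [H1,H0,H0,H0] ; pick H0
  add 118.123.0.0/16 -> H1 at depth 16
  add 118.112.0.0/12 -> H3 at depth 12
  Q 118.112.0.105: descend 011101100111 ; hops seen [H1,H0,H3] ; pick H3
  add 118.123.192.0/18 -> H1 at depth 18
  Q 118.123.208.1: descend 011101100111101111010 ; hops seen [H1,H0,H3,H1,H1,H0] ; pick H0
  add 118.112.0.0/12 -> H0 at depth 12
  del 118.0.0.0/7 (clear depth 7)
  del 118.123.208.0/20 (clear depth 20)

== LOOKUPS ==
["H0","H0","H1","H0","H0","H3","H0"]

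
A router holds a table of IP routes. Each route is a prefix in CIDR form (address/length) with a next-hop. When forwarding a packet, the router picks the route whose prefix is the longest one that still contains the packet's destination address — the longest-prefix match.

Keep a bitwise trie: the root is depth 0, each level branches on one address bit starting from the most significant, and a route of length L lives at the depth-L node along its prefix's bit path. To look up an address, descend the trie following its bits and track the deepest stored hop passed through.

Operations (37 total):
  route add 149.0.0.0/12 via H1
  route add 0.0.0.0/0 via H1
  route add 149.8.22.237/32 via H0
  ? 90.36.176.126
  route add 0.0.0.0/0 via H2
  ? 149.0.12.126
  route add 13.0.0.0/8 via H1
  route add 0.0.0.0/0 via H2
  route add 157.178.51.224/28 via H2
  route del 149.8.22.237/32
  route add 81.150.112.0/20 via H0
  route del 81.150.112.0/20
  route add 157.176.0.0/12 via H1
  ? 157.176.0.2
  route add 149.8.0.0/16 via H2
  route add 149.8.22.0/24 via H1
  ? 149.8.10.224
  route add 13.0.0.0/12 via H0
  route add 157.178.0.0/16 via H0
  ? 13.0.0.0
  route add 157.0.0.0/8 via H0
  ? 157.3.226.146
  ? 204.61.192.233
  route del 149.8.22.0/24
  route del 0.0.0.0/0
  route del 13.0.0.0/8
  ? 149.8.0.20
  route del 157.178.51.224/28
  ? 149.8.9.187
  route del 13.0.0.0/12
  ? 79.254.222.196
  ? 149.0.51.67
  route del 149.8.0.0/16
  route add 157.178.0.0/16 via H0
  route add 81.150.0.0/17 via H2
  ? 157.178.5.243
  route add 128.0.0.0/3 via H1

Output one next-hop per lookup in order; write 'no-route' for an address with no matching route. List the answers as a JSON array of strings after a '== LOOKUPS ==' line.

Apply in order:
  add 149.0.0.0/12 -> H1 at depth 12
  add 0.0.0.0/0 -> H1 at depth 0
  add 149.8.22.237/32 -> H0 at depth 32
  ? 90.36.176.126  path d0:H1  best=H1
  add 0.0.0.0/0 -> H2 at depth 0
  ? 149.0.12.126  path d0:H2→d1:-→d2:-→d3:-→d4:-→d5:-→d6:-→d7:-→d8:-→d9:-→d10:-→d11:-→d12:H1  best=H1
  add 13.0.0.0/8 -> H1 at depth 8
  add 0.0.0.0/0 -> H2 at depth 0
  add 157.178.51.224/28 -> H2 at depth 28
  - 149.8.22.237/32 clear@32
  add 81.150.112.0/20 -> H0 at depth 20
  - 81.150.112.0/20 clear@20
  add 157.176.0.0/12 -> H1 at depth 12
  ? 157.176.0.2  path d0:H2→d1:-→d2:-→d3:-→d4:-→d5:-→d6:-→d7:-→d8:-→d9:-→d10:-→d11:-→d12:H1→d13:-→d14:-  best=H1
  add 149.8.0.0/16 -> H2 at depth 16
  add 149.8.22.0/24 -> H1 at depth 24
  ? 149.8.10.224  path d0:H2→d1:-→d2:-→d3:-→d4:-→d5:-→d6:-→d7:-→d8:-→d9:-→d10:-→d11:-→d12:H1→d13:-→d14:-→d15:-→d16:H2→d17:-→d18:-→d19:-  best=H2
  add 13.0.0.0/12 -> H0 at depth 12
  add 157.178.0.0/16 -> H0 at depth 16
  ? 13.0.0.0  path d0:H2→d1:-→d2:-→d3:-→d4:-→d5:-→d6:-→d7:-→d8:H1→d9:-→d10:-→d11:-→d12:H0  best=H0
  add 157.0.0.0/8 -> H0 at depth 8
  ? 157.3.226.146  path d0:H2→d1:-→d2:-→d3:-→d4:-→d5:-→d6:-→d7:-→d8:H0  best=H0
  ? 204.61.192.233  path d0:H2→d1:-  best=H2
  - 149.8.22.0/24 clear@24
  - 0.0.0.0/0 clear@0
  - 13.0.0.0/8 clear@8
  ? 149.8.0.20  path d0:-→d1:-→d2:-→d3:-→d4:-→d5:-→d6:-→d7:-→d8:-→d9:-→d10:-→d11:-→d12:H1→d13:-→d14:-→d15:-→d16:H2→d17:-→d18:-→d19:-  best=H2
  - 157.178.51.224/28 clear@28
  ? 149.8.9.187  path d0:-→d1:-→d2:-→d3:-→d4:-→d5:-→d6:-→d7:-→d8:-→d9:-→d10:-→d11:-→d12:H1→d13:-→d14:-→d15:-→d16:H2→d17:-→d18:-→d19:-  best=H2
  - 13.0.0.0/12 clear@12
  ? 79.254.222.196  path d0:-→d1:-→d2:-→d3:-  best=no-route
  ? 149.0.51.67  path d0:-→d1:-→d2:-→d3:-→d4:-→d5:-→d6:-→d7:-→d8:-→d9:-→d10:-→d11:-→d12:H1  best=H1
  - 149.8.0.0/16 clear@16
  add 157.178.0.0/16 -> H0 at depth 16
  add 81.150.0.0/17 -> H2 at depth 17
  ? 157.178.5.243  path d0:-→d1:-→d2:-→d3:-→d4:-→d5:-→d6:-→d7:-→d8:H0→d9:-→d10:-→d11:-→d12:H1→d13:-→d14:-→d15:-→d16:H0→d17:-→d18:-  best=H0
  add 128.0.0.0/3 -> H1 at depth 3

== LOOKUPS ==
["H1","H1","H1","H2","H0","H0","H2","H2","H2","no-route","H1","H0"]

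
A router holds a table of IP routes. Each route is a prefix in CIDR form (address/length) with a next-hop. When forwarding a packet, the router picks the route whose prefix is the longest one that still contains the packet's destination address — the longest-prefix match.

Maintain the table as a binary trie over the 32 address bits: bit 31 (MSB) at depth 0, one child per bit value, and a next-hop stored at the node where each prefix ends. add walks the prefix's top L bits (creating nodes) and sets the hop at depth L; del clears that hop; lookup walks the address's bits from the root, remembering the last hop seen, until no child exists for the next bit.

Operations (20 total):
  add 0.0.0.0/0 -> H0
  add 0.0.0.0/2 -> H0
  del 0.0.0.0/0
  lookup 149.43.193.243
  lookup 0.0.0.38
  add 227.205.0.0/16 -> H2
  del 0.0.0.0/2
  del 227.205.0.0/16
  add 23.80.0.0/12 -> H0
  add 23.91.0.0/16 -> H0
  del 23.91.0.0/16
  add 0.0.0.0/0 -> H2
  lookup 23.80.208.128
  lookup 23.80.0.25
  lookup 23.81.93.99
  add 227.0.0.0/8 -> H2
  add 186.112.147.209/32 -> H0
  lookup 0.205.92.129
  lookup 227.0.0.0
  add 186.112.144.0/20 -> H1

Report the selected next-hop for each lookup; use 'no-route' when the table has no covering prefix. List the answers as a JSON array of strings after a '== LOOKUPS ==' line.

Process each operation:
  add 0.0.0.0/0 -> H0 at depth 0
  add 0.0.0.0/2 -> H0 at depth 2
  - 0.0.0.0/0 clear@0
  ? 149.43.193.243  path d0:-  best=no-route
  ? 0.0.0.38  path d0:-→d1:-→d2:H0  best=H0
  add 227.205.0.0/16 -> H2 at depth 16
  - 0.0.0.0/2 clear@2
  - 227.205.0.0/16 clear@16
  add 23.80.0.0/12 -> H0 at depth 12
  add 23.91.0.0/16 -> H0 at depth 16
  - 23.91.0.0/16 clear@16
  add 0.0.0.0/0 -> H2 at depth 0
  ? 23.80.208.128  path d0:H2→d1:-→d2:-→d3:-→d4:-→d5:-→d6:-→d7:-→d8:-→d9:-→d10:-→d11:-→d12:H0  best=H0
  ? 23.80.0.25  path d0:H2→d1:-→d2:-→d3:-→d4:-→d5:-→d6:-→d7:-→d8:-→d9:-→d10:-→d11:-→d12:H0  best=H0
  ? 23.81.93.99  path d0:H2→d1:-→d2:-→d3:-→d4:-→d5:-→d6:-→d7:-→d8:-→d9:-→d10:-→d11:-→d12:H0  best=H0
  add 227.0.0.0/8 -> H2 at depth 8
  add 186.112.147.209/32 -> H0 at depth 32
  ? 0.205.92.129  path d0:H2→d1:-→d2:-→d3:-  best=H2
  ? 227.0.0.0  path d0:H2→d1:-→d2:-→d3:-→d4:-→d5:-→d6:-→d7:-→d8:H2  best=H2
  add 186.112.144.0/20 -> H1 at depth 20

== LOOKUPS ==
["no-route","H0","H0","H0","H0","H2","H2"]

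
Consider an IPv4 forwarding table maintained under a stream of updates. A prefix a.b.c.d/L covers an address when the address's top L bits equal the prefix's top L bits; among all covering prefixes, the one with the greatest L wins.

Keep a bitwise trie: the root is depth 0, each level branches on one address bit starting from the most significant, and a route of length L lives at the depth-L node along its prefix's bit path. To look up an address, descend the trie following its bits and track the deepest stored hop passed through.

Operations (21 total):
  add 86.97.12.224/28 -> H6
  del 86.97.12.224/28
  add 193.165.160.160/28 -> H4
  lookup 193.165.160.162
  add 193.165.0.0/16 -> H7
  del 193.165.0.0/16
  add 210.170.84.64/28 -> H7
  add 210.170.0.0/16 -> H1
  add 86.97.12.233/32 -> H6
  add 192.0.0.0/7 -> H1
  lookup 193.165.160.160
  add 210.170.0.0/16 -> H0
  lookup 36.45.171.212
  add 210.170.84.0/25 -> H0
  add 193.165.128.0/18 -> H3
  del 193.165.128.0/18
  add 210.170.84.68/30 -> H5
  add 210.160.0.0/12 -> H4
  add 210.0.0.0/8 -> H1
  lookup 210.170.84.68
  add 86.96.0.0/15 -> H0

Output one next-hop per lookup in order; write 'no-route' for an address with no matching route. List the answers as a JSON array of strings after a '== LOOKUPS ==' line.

Process each operation:
  + 86.97.12.224/28 (H6) depth=28
  - 86.97.12.224/28 clear@28
  + 193.165.160.160/28 (H4) depth=28
  lookup 193.165.160.162: bits 1100000110100101101000001010 walk d0:-→d1:-→d2:-→d3:-→d4:-→d5:-→d6:-→d7:-→d8:-→d9:-→d10:-→d11:-→d12:-→d13:-→d14:-→d15:-→d16:-→d17:-→d18:-→d19:-→d20:-→d21:-→d22:-→d23:-→d24:-→d25:-→d26:-→d27:-→d28:H4 -> H4
  + 193.165.0.0/16 (H7) depth=16
  - 193.165.0.0/16 clear@16
  + 210.170.84.64/28 (H7) depth=28
  + 210.170.0.0/16 (H1) depth=16
  + 86.97.12.233/32 (H6) depth=32
  + 192.0.0.0/7 (H1) depth=7
  lookup 193.165.160.160: bits 1100000110100101101000001010 walk d0:-→d1:-→d2:-→d3:-→d4:-→d5:-→d6:-→d7:H1→d8:-→d9:-→d10:-→d11:-→d12:-→d13:-→d14:-→d15:-→d16:-→d17:-→d18:-→d19:-→d20:-→d21:-→d22:-→d23:-→d24:-→d25:-→d26:-→d27:-→d28:H4 -> H4
  + 210.170.0.0/16 (H0) depth=16
  lookup 36.45.171.212: bits 0 walk d0:-→d1:- -> no-route
  + 210.170.84.0/25 (H0) depth=25
  + 193.165.128.0/18 (H3) depth=18
  - 193.165.128.0/18 clear@18
  + 210.170.84.68/30 (H5) depth=30
  + 210.160.0.0/12 (H4) depth=12
  + 210.0.0.0/8 (H1) depth=8
  lookup 210.170.84.68: bits 110100101010101001010100010001 walk d0:-→d1:-→d2:-→d3:-→d4:-→d5:-→d6:-→d7:-→d8:H1→d9:-→d10:-→d11:-→d12:H4→d13:-→d14:-→d15:-→d16:H0→d17:-→d18:-→d19:-→d20:-→d21:-→d22:-→d23:-→d24:-→d25:H0→d26:-→d27:-→d28:H7→d29:-→d30:H5 -> H5
  + 86.96.0.0/15 (H0) depth=15

== LOOKUPS ==
["H4","H4","no-route","H5"]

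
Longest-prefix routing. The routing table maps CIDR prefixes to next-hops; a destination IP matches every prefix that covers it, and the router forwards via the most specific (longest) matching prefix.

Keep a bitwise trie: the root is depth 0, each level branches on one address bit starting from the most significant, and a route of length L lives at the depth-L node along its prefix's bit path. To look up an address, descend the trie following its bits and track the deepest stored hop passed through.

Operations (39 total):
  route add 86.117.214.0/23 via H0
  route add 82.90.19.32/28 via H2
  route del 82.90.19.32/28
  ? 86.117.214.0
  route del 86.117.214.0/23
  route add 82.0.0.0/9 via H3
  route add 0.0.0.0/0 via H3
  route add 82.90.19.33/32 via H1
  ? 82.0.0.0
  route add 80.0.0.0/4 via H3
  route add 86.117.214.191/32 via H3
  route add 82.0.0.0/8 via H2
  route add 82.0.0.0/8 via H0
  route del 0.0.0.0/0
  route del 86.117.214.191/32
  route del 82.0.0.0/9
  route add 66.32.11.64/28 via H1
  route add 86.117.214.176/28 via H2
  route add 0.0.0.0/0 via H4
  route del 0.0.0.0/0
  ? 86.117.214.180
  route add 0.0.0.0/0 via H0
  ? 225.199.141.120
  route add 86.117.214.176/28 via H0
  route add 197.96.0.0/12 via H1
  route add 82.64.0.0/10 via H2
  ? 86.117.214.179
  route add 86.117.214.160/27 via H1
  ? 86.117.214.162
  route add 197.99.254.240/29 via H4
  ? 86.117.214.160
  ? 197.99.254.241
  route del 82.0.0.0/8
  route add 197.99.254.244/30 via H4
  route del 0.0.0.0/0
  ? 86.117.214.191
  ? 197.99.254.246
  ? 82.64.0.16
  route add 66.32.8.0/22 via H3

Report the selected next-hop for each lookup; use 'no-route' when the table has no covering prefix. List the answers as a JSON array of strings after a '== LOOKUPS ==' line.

Apply in order:
  add 86.117.214.0/23 -> H0 at depth 23
  add 82.90.19.32/28 -> H2 at depth 28
  - 82.90.19.32/28 clear@28
  ? 86.117.214.0  path d0:-→d1:-→d2:-→d3:-→d4:-→d5:-→d6:-→d7:-→d8:-→d9:-→d10:-→d11:-→d12:-→d13:-→d14:-→d15:-→d16:-→d17:-→d18:-→d19:-→d20:-→d21:-→d22:-→d23:H0  best=H0
  - 86.117.214.0/23 clear@23
  add 82.0.0.0/9 -> H3 at depth 9
  add 0.0.0.0/0 -> H3 at depth 0
  add 82.90.19.33/32 -> H1 at depth 32
  ? 82.0.0.0  path d0:H3→d1:-→d2:-→d3:-→d4:-→d5:-→d6:-→d7:-→d8:-→d9:H3  best=H3
  add 80.0.0.0/4 -> H3 at depth 4
  add 86.117.214.191/32 -> H3 at depth 32
  add 82.0.0.0/8 -> H2 at depth 8
  add 82.0.0.0/8 -> H0 at depth 8
  - 0.0.0.0/0 clear@0
  - 86.117.214.191/32 clear@32
  - 82.0.0.0/9 clear@9
  add 66.32.11.64/28 -> H1 at depth 28
  add 86.117.214.176/28 -> H2 at depth 28
  add 0.0.0.0/0 -> H4 at depth 0
  - 0.0.0.0/0 clear@0
  ? 86.117.214.180  path d0:-→d1:-→d2:-→d3:-→d4:H3→d5:-→d6:-→d7:-→d8:-→d9:-→d10:-→d11:-→d12:-→d13:-→d14:-→d15:-→d16:-→d17:-→d18:-→d19:-→d20:-→d21:-→d22:-→d23:-→d24:-→d25:-→d26:-→d27:-→d28:H2  best=H2
  add 0.0.0.0/0 -> H0 at depth 0
  ? 225.199.141.120  path d0:H0  best=H0
  add 86.117.214.176/28 -> H0 at depth 28
  add 197.96.0.0/12 -> H1 at depth 12
  add 82.64.0.0/10 -> H2 at depth 10
  ? 86.117.214.179  path d0:H0→d1:-→d2:-→d3:-→d4:H3→d5:-→d6:-→d7:-→d8:-→d9:-→d10:-→d11:-→d12:-→d13:-→d14:-→d15:-→d16:-→d17:-→d18:-→d19:-→d20:-→d21:-→d22:-→d23:-→d24:-→d25:-→d26:-→d27:-→d28:H0  best=H0
  add 86.117.214.160/27 -> H1 at depth 27
  ? 86.117.214.162  path d0:H0→d1:-→d2:-→d3:-→d4:H3→d5:-→d6:-→d7:-→d8:-→d9:-→d10:-→d11:-→d12:-→d13:-→d14:-→d15:-→d16:-→d17:-→d18:-→d19:-→d20:-→d21:-→d22:-→d23:-→d24:-→d25:-→d26:-→d27:H1  best=H1
  add 197.99.254.240/29 -> H4 at depth 29
  ? 86.117.214.160  path d0:H0→d1:-→d2:-→d3:-→d4:H3→d5:-→d6:-→d7:-→d8:-→d9:-→d10:-→d11:-→d12:-→d13:-→d14:-→d15:-→d16:-→d17:-→d18:-→d19:-→d20:-→d21:-→d22:-→d23:-→d24:-→d25:-→d26:-→d27:H1  best=H1
  ? 197.99.254.241  path d0:H0→d1:-→d2:-→d3:-→d4:-→d5:-→d6:-→d7:-→d8:-→d9:-→d10:-→d11:-→d12:H1→d13:-→d14:-→d15:-→d16:-→d17:-→d18:-→d19:-→d20:-→d21:-→d22:-→d23:-→d24:-→d25:-→d26:-→d27:-→d28:-→d29:H4  best=H4
  - 82.0.0.0/8 clear@8
  add 197.99.254.244/30 -> H4 at depth 30
  - 0.0.0.0/0 clear@0
  ? 86.117.214.191  path d0:-→d1:-→d2:-→d3:-→d4:H3→d5:-→d6:-→d7:-→d8:-→d9:-→d10:-→d11:-→d12:-→d13:-→d14:-→d15:-→d16:-→d17:-→d18:-→d19:-→d20:-→d21:-→d22:-→d23:-→d24:-→d25:-→d26:-→d27:H1→d28:H0→d29:-→d30:-→d31:-→d32:-  best=H0
  ? 197.99.254.246  path d0:-→d1:-→d2:-→d3:-→d4:-→d5:-→d6:-→d7:-→d8:-→d9:-→d10:-→d11:-→d12:H1→d13:-→d14:-→d15:-→d16:-→d17:-→d18:-→d19:-→d20:-→d21:-→d22:-→d23:-→d24:-→d25:-→d26:-→d27:-→d28:-→d29:H4→d30:H4  best=H4
  ? 82.64.0.16  path d0:-→d1:-→d2:-→d3:-→d4:H3→d5:-→d6:-→d7:-→d8:-→d9:-→d10:H2→d11:-  best=H2
  add 66.32.8.0/22 -> H3 at depth 22

== LOOKUPS ==
["H0","H3","H2","H0","H0","H1","H1","H4","H0","H4","H2"]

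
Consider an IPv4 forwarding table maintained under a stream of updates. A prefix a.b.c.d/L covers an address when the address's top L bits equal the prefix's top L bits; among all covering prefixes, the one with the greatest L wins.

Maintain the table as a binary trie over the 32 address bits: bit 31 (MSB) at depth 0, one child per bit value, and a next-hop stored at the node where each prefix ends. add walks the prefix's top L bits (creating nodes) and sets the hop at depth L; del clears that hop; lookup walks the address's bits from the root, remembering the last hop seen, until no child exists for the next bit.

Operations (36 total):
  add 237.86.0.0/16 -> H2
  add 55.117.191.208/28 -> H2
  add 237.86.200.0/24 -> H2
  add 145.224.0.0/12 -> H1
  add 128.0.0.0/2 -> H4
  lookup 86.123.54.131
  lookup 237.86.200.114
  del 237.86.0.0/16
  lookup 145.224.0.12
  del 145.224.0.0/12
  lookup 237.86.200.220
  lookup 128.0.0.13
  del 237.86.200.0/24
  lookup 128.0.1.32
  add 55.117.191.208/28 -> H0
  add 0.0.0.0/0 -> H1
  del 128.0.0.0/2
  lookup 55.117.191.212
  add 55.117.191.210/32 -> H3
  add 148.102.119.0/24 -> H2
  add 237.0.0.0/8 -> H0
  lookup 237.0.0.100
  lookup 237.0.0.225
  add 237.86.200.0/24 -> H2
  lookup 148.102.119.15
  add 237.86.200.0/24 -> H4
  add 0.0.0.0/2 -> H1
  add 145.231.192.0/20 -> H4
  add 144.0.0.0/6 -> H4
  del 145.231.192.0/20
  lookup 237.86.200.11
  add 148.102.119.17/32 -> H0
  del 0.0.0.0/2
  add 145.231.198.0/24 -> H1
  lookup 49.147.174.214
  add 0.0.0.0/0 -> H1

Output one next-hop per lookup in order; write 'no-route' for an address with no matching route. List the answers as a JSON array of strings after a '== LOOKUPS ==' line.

Apply in order:
  add 237.86.0.0/16 -> H2 at depth 16
  add 55.117.191.208/28 -> H2 at depth 28
  add 237.86.200.0/24 -> H2 at depth 24
  add 145.224.0.0/12 -> H1 at depth 12
  add 128.0.0.0/2 -> H4 at depth 2
  Q 86.123.54.131: descend 0 ; hops seen [∅] ; pick no-route
  Q 237.86.200.114: descend 111011010101011011001000 ; hops seen [H2,H2] ; pick H2
  del 237.86.0.0/16 (clear depth 16)
  Q 145.224.0.12: descend 100100011110 ; hops seen [H4,H1] ; pick H1
  del 145.224.0.0/12 (clear depth 12)
  Q 237.86.200.220: descend 111011010101011011001000 ; hops seen [H2] ; pick H2
  Q 128.0.0.13: descend 100 ; hops seen [H4] ; pick H4
  del 237.86.200.0/24 (clear depth 24)
  Q 128.0.1.32: descend 100 ; hops seen [H4] ; pick H4
  add 55.117.191.208/28 -> H0 at depth 28
  add 0.0.0.0/0 -> H1 at depth 0
  del 128.0.0.0/2 (clear depth 2)
  Q 55.117.191.212: descend 0011011101110101101111111101 ; hops seen [H1,H0] ; pick H0
  add 55.117.191.210/32 -> H3 at depth 32
  add 148.102.119.0/24 -> H2 at depth 24
  add 237.0.0.0/8 -> H0 at depth 8
  Q 237.0.0.100: descend 111011010 ; hops seen [H1,H0] ; pick H0
  Q 237.0.0.225: descend 111011010 ; hops seen [H1,H0] ; pick H0
  add 237.86.200.0/24 -> H2 at depth 24
  Q 148.102.119.15: descend 100101000110011001110111 ; hops seen [H1,H2] ; pick H2
  add 237.86.200.0/24 -> H4 at depth 24
  add 0.0.0.0/2 -> H1 at depth 2
  add 145.231.192.0/20 -> H4 at depth 20
  add 144.0.0.0/6 -> H4 at depth 6
  del 145.231.192.0/20 (clear depth 20)
  Q 237.86.200.11: descend 111011010101011011001000 ; hops seen [H1,H0,H4] ; pick H4
  add 148.102.119.17/32 -> H0 at depth 32
  del 0.0.0.0/2 (clear depth 2)
  add 145.231.198.0/24 -> H1 at depth 24
  Q 49.147.174.214: descend 00110 ; hops seen [H1] ; pick H1
  add 0.0.0.0/0 -> H1 at depth 0

== LOOKUPS ==
["no-route","H2","H1","H2","H4","H4","H0","H0","H0","H2","H4","H1"]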